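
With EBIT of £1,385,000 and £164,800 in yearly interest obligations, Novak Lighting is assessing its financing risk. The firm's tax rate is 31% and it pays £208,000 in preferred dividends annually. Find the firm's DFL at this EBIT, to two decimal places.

Annual interest charges come to £164,800.00.
Preferred dividends grossed up pre-tax: £208,000 / (1 − 0.31) = £301,449.28.
DFL = EBIT ÷ [EBIT − I − D_p/(1−t)] = £1,385,000 ÷ [£1,385,000 − £164,800.00 − £301,449.28] = £1,385,000 ÷ £918,750.72 = 1.5075.

1.51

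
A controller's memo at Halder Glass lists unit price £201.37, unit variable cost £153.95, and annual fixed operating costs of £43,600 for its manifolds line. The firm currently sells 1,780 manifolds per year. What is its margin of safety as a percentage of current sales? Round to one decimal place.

48.3%

Unit CM = price − variable cost = £201.37 − £153.95 = £47.42. Break-even units = £43,600 ÷ £47.42 = 919.44; break-even revenue = 919.44 × £201.37 = £185,148.29.
Actual sales revenue = 1,780 × £201.37 = £358,438.60.
Margin of safety = (£358,438.60 − £185,148.29) ÷ £358,438.60 = 48.3%.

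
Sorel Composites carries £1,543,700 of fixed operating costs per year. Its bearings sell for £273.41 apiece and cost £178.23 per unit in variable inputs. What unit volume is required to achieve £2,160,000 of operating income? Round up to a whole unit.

Contribution margin per unit = £273.41 − £178.23 = £95.18.
Need Q such that Q × £95.18 − £1,543,700 = £2,160,000, i.e. Q = £3,703,700 / £95.18 = 38,912.59 → 38,913.

38,913 bearings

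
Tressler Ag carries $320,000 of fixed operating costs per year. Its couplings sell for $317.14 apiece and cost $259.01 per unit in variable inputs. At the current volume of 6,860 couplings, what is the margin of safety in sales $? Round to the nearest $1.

$429,756

Unit CM = price − variable cost = $317.14 − $259.01 = $58.13. Break-even units = $320,000 ÷ $58.13 = 5,504.90; break-even revenue = 5,504.90 × $317.14 = $1,745,824.88.
Current sales = 6,860 × $317.14 = $2,175,580.40.
Margin of safety = $2,175,580.40 − $1,745,824.88 = $429,756.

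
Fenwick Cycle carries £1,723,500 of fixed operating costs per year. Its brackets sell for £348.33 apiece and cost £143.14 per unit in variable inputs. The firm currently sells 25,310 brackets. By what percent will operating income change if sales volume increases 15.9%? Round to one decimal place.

At 25,310 units, contribution = 25,310 × £205.19 = £5,193,358.90.
EBIT = £5,193,358.90 − £1,723,500 = £3,469,858.90.
Degree of operating leverage = £5,193,358.90 / £3,469,858.90 = 1.4967.
%ΔEBIT = DOL × %ΔSales = 1.4967 × +15.9% = +23.8%.

+23.8%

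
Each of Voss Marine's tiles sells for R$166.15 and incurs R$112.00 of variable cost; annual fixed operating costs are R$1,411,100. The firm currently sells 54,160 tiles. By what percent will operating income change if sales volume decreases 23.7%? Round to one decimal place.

-45.7%

Total contribution margin = 54,160 × R$54.15 = R$2,932,764.00.
EBIT = R$2,932,764.00 − R$1,411,100 = R$1,521,664.00.
DOL = contribution ÷ EBIT = R$2,932,764.00 ÷ R$1,521,664.00 = 1.9273.
Operating income changes by 1.9273 × -23.7% = -45.7%.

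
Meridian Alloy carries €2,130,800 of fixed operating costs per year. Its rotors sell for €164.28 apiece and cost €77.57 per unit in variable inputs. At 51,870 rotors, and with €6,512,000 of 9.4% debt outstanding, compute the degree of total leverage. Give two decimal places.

2.56

At 51,870 units, contribution = 51,870 × €86.71 = €4,497,647.70.
Operating income = contribution − fixed costs = €4,497,647.70 − €2,130,800 = €2,366,847.70. Interest = €612,128.00, so EBIT − I = €1,754,719.70.
Degree of total leverage = total CM / (EBIT − interest) = €4,497,647.70 / €1,754,719.70 = 2.5632.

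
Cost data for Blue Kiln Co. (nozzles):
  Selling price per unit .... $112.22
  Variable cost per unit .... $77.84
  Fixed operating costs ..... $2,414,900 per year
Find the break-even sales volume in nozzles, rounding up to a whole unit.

70,242 nozzles

Each unit contributes $112.22 − $77.84 = $34.38.
Break-even volume = fixed costs ÷ CM per unit = $2,414,900 ÷ $34.38 = 70,241.42, so 70,242 nozzles.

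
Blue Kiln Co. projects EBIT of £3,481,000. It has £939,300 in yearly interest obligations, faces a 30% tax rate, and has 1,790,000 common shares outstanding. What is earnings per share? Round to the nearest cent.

Pre-tax income = £3,481,000 − £939,300.00 = £2,541,700.00.
After tax at 30%: net income = £2,541,700.00 × 0.70 = £1,779,190.00.
Per share: £1,779,190.00 / 1,790,000 shares = £0.99.

£0.99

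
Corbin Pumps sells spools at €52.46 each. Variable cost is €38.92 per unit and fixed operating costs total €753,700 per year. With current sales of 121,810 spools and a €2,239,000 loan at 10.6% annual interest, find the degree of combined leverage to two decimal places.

At 121,810 units, contribution = 121,810 × €13.54 = €1,649,307.40.
Subtracting fixed costs: EBIT = €1,649,307.40 − €753,700 = €895,607.40. Interest = €237,334.00, so EBIT − I = €658,273.40.
Degree of total leverage = total CM / (EBIT − interest) = €1,649,307.40 / €658,273.40 = 2.5055.

2.51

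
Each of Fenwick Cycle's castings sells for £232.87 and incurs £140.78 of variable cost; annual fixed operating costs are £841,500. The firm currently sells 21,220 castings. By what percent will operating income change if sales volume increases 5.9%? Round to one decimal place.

+10.4%

Total contribution margin = 21,220 × £92.09 = £1,954,149.80.
Subtracting fixed costs: EBIT = £1,954,149.80 − £841,500 = £1,112,649.80.
So DOL = total CM / EBIT = £1,954,149.80 / £1,112,649.80 = 1.7563.
So EBIT moves 1.7563 × (+5.9%) = +10.4%.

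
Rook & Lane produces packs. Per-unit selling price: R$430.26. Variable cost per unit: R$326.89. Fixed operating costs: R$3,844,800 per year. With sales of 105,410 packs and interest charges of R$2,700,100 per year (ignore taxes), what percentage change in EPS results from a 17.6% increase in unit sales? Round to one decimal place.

+44.1%

At 105,410 units, contribution = 105,410 × R$103.37 = R$10,896,231.70.
EBIT = R$10,896,231.70 − R$3,844,800 = R$7,051,431.70.
After interest of R$2,700,100.00, pre-tax earnings = R$4,351,331.70.
Degree of combined leverage = contribution ÷ (EBIT − I) = R$10,896,231.70 ÷ R$4,351,331.70 = 2.5041.
EPS therefore changes by 2.5041 × (+17.6%) = +44.1%.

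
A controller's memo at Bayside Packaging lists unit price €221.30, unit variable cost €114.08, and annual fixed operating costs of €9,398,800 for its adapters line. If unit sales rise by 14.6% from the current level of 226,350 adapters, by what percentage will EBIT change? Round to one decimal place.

+23.8%

At 226,350 units, contribution = 226,350 × €107.22 = €24,269,247.00.
EBIT = €24,269,247.00 − €9,398,800 = €14,870,447.00.
So DOL = total CM / EBIT = €24,269,247.00 / €14,870,447.00 = 1.6320.
%ΔEBIT = DOL × %ΔSales = 1.6320 × +14.6% = +23.8%.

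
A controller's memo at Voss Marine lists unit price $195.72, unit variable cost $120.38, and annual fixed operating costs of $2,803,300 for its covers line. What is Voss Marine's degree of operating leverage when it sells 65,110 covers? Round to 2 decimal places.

2.33

Contribution at this volume is 65,110 × $75.34 = $4,905,387.40.
Subtracting fixed costs: EBIT = $4,905,387.40 − $2,803,300 = $2,102,087.40.
Degree of operating leverage = $4,905,387.40 / $2,102,087.40 = 2.3336.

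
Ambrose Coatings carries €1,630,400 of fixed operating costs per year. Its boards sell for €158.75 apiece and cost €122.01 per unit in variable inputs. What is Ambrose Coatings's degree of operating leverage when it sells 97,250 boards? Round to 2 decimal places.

1.84

Total contribution margin = 97,250 × €36.74 = €3,572,965.00.
Operating income = contribution − fixed costs = €3,572,965.00 − €1,630,400 = €1,942,565.00.
Degree of operating leverage = €3,572,965.00 / €1,942,565.00 = 1.8393.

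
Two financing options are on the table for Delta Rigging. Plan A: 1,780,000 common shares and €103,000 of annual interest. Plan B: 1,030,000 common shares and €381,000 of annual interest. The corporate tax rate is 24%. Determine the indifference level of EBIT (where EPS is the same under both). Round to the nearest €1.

At indifference, (EBIT − 103,000)(1 − t)/1,780,000 = (EBIT − 381,000)(1 − t)/1,030,000.
Cancelling (1 − t) and cross-multiplying: 1,030,000·(EBIT − 103,000) = 1,780,000·(EBIT − 381,000).
EBIT × (1,780,000 − 1,030,000) = 381,000 × 1,780,000 − 103,000 × 1,030,000 = 572,090,000,000, so EBIT = 572,090,000,000 ÷ 750,000 = 762,786.67.

€762,787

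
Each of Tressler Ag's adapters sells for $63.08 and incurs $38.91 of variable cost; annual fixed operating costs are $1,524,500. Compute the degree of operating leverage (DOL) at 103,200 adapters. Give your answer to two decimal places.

2.57

Contribution at this volume is 103,200 × $24.17 = $2,494,344.00.
EBIT = $2,494,344.00 − $1,524,500 = $969,844.00.
DOL = contribution ÷ EBIT = $2,494,344.00 ÷ $969,844.00 = 2.5719.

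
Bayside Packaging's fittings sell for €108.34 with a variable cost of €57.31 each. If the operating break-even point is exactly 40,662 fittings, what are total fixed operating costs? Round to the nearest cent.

Unit CM = price − variable cost = €108.34 − €57.31 = €51.03.
Since BE = FC / CM, FC = 40,662 × €51.03 = €2,074,981.86.

€2,074,981.86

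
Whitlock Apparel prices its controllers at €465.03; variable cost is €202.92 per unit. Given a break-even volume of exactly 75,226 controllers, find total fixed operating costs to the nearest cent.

€19,717,486.86

Each unit contributes €465.03 − €202.92 = €262.11.
Fixed costs = break-even units × CM = 75,226 × €262.11 = €19,717,486.86.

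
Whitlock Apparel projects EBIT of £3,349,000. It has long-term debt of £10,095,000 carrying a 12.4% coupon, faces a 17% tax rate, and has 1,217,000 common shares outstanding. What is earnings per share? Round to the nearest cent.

£1.43

Pre-tax income = £3,349,000 − £1,251,780.00 = £2,097,220.00.
After tax at 17%: net income = £2,097,220.00 × 0.83 = £1,740,692.60.
Per share: £1,740,692.60 / 1,217,000 shares = £1.43.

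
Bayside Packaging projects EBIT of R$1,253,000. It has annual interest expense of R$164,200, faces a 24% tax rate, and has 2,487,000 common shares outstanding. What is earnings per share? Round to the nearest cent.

R$0.33

Interest = R$164,200.00, so EBT = R$1,253,000 − R$164,200.00 = R$1,088,800.00.
After tax at 24%: net income = R$1,088,800.00 × 0.76 = R$827,488.00.
EPS = R$827,488.00 ÷ 2,487,000 = R$0.33.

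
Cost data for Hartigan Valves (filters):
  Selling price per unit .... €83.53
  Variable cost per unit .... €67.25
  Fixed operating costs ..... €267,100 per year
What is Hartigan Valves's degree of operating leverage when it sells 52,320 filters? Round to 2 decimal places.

1.46

Contribution at this volume is 52,320 × €16.28 = €851,769.60.
EBIT = €851,769.60 − €267,100 = €584,669.60.
Degree of operating leverage = €851,769.60 / €584,669.60 = 1.4568.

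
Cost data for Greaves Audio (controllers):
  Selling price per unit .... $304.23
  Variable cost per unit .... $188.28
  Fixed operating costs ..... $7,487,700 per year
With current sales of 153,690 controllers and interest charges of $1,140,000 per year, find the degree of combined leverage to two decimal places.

Contribution at this volume is 153,690 × $115.95 = $17,820,355.50.
Operating income = contribution − fixed costs = $17,820,355.50 − $7,487,700 = $10,332,655.50. Interest = $1,140,000.00.
DOL = $17,820,355.50 ÷ $10,332,655.50 = 1.7247; DFL = $10,332,655.50 ÷ $9,192,655.50 = 1.1240.
Combined leverage = 1.7247 × 1.1240 = 1.9386.

1.94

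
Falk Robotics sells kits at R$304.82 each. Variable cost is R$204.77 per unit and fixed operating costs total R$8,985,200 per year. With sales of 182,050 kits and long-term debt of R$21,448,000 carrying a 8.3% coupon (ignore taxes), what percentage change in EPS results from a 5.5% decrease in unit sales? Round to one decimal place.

Total contribution margin = 182,050 × R$100.05 = R$18,214,102.50.
Operating income = contribution − fixed costs = R$18,214,102.50 − R$8,985,200 = R$9,228,902.50.
After interest of R$1,780,184.00, pre-tax earnings = R$7,448,718.50.
DCL = total CM / (EBIT − I) = R$18,214,102.50 / R$7,448,718.50 = 2.4453.
EPS therefore changes by 2.4453 × (-5.5%) = -13.4%.

-13.4%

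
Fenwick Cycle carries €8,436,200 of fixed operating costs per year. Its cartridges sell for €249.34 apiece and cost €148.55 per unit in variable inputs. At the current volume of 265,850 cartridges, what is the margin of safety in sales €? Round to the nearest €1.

Contribution margin per unit = €249.34 − €148.55 = €100.79. Break-even units = €8,436,200 ÷ €100.79 = 83,700.76; break-even revenue = 83,700.76 × €249.34 = €20,869,948.49.
Current sales = 265,850 × €249.34 = €66,287,039.00.
Margin of safety = €66,287,039.00 − €20,869,948.49 = €45,417,091.

€45,417,091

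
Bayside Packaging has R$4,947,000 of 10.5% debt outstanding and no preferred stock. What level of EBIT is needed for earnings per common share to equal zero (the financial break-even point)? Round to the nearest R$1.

Annual interest = 10.5% × R$4,947,000 = R$519,435.00.
With no preferred dividends, EPS = 0 when EBIT exactly covers interest, so the financial break-even EBIT is R$519,435.00.

R$519,435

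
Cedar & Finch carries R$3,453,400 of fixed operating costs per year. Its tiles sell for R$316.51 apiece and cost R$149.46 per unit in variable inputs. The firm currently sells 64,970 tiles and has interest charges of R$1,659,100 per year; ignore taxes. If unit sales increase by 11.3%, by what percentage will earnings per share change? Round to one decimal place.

+21.4%

At 64,970 units, contribution = 64,970 × R$167.05 = R$10,853,238.50.
Operating income = contribution − fixed costs = R$10,853,238.50 − R$3,453,400 = R$7,399,838.50.
After interest of R$1,659,100.00, pre-tax earnings = R$5,740,738.50.
Degree of combined leverage = contribution ÷ (EBIT − I) = R$10,853,238.50 ÷ R$5,740,738.50 = 1.8906.
EPS therefore changes by 1.8906 × (+11.3%) = +21.4%.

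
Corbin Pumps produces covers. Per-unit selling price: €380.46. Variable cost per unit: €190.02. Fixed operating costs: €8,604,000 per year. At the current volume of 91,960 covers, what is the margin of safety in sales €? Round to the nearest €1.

Each unit contributes €380.46 − €190.02 = €190.44. Break-even units = €8,604,000 ÷ €190.44 = 45,179.58; break-even revenue = 45,179.58 × €380.46 = €17,189,024.57.
Current sales = 91,960 × €380.46 = €34,987,101.60.
Margin of safety = €34,987,101.60 − €17,189,024.57 = €17,798,077.

€17,798,077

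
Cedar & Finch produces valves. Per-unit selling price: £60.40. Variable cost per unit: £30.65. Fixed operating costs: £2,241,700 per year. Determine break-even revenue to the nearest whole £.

£4,551,216

CM per unit = £60.40 − £30.65 = £29.75; CM ratio = £29.75 / £60.40 = 0.4925.
Break-even revenue = fixed costs × price ÷ CM = £2,241,700 × £60.40 ÷ £29.75 = £4,551,216.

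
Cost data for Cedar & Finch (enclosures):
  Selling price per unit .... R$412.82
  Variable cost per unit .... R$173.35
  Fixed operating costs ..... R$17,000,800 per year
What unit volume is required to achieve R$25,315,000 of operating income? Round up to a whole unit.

176,707 enclosures

Unit CM = price − variable cost = R$412.82 − R$173.35 = R$239.47.
Need Q such that Q × R$239.47 − R$17,000,800 = R$25,315,000, i.e. Q = R$42,315,800 / R$239.47 = 176,706.06 → 176,707.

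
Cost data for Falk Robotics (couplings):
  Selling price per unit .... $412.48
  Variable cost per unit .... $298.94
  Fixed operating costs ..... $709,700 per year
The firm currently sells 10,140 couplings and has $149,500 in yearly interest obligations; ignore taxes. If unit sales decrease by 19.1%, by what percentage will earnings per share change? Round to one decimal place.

-75.3%

At 10,140 units, contribution = 10,140 × $113.54 = $1,151,295.60.
Operating income = contribution − fixed costs = $1,151,295.60 − $709,700 = $441,595.60.
Interest = $149,500.00, so EBIT − I = $292,095.60.
Degree of combined leverage = contribution ÷ (EBIT − I) = $1,151,295.60 ÷ $292,095.60 = 3.9415.
EPS therefore changes by 3.9415 × (-19.1%) = -75.3%.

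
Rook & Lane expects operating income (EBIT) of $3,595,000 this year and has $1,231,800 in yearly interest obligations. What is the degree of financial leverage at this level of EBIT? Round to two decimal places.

1.52

Annual interest charges come to $1,231,800.00.
Degree of financial leverage = EBIT / (EBIT − interest) = $3,595,000 / $2,363,200.00 = 1.5212.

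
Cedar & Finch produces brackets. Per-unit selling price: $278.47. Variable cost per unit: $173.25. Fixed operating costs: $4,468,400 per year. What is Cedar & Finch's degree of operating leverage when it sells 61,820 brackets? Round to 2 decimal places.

3.19

At 61,820 units, contribution = 61,820 × $105.22 = $6,504,700.40.
Operating income = contribution − fixed costs = $6,504,700.40 − $4,468,400 = $2,036,300.40.
Degree of operating leverage = $6,504,700.40 / $2,036,300.40 = 3.1944.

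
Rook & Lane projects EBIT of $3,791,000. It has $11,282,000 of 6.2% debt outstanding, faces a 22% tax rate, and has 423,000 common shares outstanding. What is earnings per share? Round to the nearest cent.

$5.70

Interest = $699,484.00, so EBT = $3,791,000 − $699,484.00 = $3,091,516.00.
Net income = $3,091,516.00 × (1 − 0.22) = $2,411,382.48.
EPS = $2,411,382.48 ÷ 423,000 = $5.70.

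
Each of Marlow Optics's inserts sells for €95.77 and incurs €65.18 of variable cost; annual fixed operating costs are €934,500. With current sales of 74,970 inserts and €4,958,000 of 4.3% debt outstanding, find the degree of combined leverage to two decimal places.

Total contribution margin = 74,970 × €30.59 = €2,293,332.30.
Operating income = contribution − fixed costs = €2,293,332.30 − €934,500 = €1,358,832.30. Interest = €213,194.00.
DOL = €2,293,332.30 ÷ €1,358,832.30 = 1.6877; DFL = €1,358,832.30 ÷ €1,145,638.30 = 1.1861.
DCL = DOL × DFL = 1.6877 × 1.1861 = 2.0018.

2.00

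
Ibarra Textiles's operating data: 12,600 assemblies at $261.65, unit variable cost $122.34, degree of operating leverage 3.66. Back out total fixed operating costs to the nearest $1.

Contribution at this volume is 12,600 × $139.31 = $1,755,306.00.
Since DOL = CM ÷ EBIT, EBIT = $1,755,306.00 ÷ 3.66 = $479,591.80.
And FC = contribution − EBIT = $1,755,306.00 − $479,591.80 = $1,275,714.

$1,275,714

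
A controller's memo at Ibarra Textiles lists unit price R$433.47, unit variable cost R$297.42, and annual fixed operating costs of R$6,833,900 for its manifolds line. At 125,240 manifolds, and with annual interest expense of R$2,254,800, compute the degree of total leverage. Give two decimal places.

2.14

Total contribution margin = 125,240 × R$136.05 = R$17,038,902.00.
EBIT = R$17,038,902.00 − R$6,833,900 = R$10,205,002.00. Interest = R$2,254,800.00, so EBIT − I = R$7,950,202.00.
Degree of total leverage = total CM / (EBIT − interest) = R$17,038,902.00 / R$7,950,202.00 = 2.1432.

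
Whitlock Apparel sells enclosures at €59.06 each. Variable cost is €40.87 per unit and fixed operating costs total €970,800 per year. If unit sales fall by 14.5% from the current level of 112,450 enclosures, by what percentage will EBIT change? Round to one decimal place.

Total contribution margin = 112,450 × €18.19 = €2,045,465.50.
Operating income = contribution − fixed costs = €2,045,465.50 − €970,800 = €1,074,665.50.
Degree of operating leverage = €2,045,465.50 / €1,074,665.50 = 1.9034.
Operating income changes by 1.9034 × -14.5% = -27.6%.

-27.6%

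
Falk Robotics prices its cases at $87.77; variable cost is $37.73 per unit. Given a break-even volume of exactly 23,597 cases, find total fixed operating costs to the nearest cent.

$1,180,793.88

Contribution margin per unit = $87.77 − $37.73 = $50.04.
Since BE = FC / CM, FC = 23,597 × $50.04 = $1,180,793.88.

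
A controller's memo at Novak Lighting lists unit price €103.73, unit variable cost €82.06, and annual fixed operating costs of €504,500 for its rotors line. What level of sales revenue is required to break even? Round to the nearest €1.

€2,414,942

Contribution margin per unit = €103.73 − €82.06 = €21.67, a CM ratio of €21.67 ÷ €103.73 = 0.2089.
Break-even sales = FC ÷ CM ratio = €504,500 × €103.73 / €21.67 = €2,414,942.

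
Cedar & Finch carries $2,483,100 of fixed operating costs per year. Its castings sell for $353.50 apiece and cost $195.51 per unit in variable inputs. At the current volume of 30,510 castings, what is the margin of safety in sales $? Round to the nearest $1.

$5,229,390

Contribution margin per unit = $353.50 − $195.51 = $157.99. Break-even units = $2,483,100 ÷ $157.99 = 15,716.82; break-even revenue = 15,716.82 × $353.50 = $5,555,894.99.
Current sales = 30,510 × $353.50 = $10,785,285.00.
Margin of safety = $10,785,285.00 − $5,555,894.99 = $5,229,390.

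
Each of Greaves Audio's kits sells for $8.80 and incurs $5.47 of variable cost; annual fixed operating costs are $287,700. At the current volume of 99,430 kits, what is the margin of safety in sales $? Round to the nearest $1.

Contribution margin per unit = $8.80 − $5.47 = $3.33. Break-even units = $287,700 ÷ $3.33 = 86,396.40; break-even revenue = 86,396.40 × $8.80 = $760,288.29.
Current sales = 99,430 × $8.80 = $874,984.00.
Margin of safety = $874,984.00 − $760,288.29 = $114,696.

$114,696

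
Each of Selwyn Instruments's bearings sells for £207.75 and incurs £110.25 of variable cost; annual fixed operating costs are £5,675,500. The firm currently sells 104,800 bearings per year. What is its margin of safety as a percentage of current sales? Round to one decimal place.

44.5%

Each unit contributes £207.75 − £110.25 = £97.50. Break-even units = £5,675,500 ÷ £97.50 = 58,210.26; break-even revenue = 58,210.26 × £207.75 = £12,093,180.77.
Current sales = 104,800 × £207.75 = £21,772,200.00.
Margin of safety = (£21,772,200.00 − £12,093,180.77) ÷ £21,772,200.00 = 44.5%.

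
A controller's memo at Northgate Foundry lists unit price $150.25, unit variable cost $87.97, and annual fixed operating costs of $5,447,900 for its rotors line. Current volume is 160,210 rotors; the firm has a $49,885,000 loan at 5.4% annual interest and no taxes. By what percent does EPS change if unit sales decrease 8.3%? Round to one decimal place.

-45.1%

Total contribution margin = 160,210 × $62.28 = $9,977,878.80.
Operating income = contribution − fixed costs = $9,977,878.80 − $5,447,900 = $4,529,978.80.
After interest of $2,693,790.00, pre-tax earnings = $1,836,188.80.
DCL = total CM / (EBIT − I) = $9,977,878.80 / $1,836,188.80 = 5.4340.
%ΔEPS = DCL × %ΔSales = 5.4340 × -8.3% = -45.1%.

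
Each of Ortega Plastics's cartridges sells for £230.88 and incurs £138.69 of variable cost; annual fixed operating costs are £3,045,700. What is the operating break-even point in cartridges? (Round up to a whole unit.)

33,038 cartridges

Contribution margin per unit = £230.88 − £138.69 = £92.19.
Units to break even: £3,045,700 ÷ £92.19 = 33,037.21, rounded up to 33,038.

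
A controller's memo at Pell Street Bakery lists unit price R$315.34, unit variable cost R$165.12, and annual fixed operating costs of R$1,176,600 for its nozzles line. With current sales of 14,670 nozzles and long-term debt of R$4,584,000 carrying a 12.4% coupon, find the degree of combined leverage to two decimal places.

Total contribution margin = 14,670 × R$150.22 = R$2,203,727.40.
Subtracting fixed costs: EBIT = R$2,203,727.40 − R$1,176,600 = R$1,027,127.40. Interest = R$568,416.00.
DOL = R$2,203,727.40 ÷ R$1,027,127.40 = 2.1455; DFL = R$1,027,127.40 ÷ R$458,711.40 = 2.2392.
Combined leverage = 2.1455 × 2.2392 = 4.8042.

4.80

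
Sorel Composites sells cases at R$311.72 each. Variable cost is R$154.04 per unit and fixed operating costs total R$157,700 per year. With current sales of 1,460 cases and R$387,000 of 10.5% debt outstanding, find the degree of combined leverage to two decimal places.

7.22

At 1,460 units, contribution = 1,460 × R$157.68 = R$230,212.80.
EBIT = R$230,212.80 − R$157,700 = R$72,512.80. Interest = R$40,635.00.
DOL = R$230,212.80 ÷ R$72,512.80 = 3.1748; DFL = R$72,512.80 ÷ R$31,877.80 = 2.2747.
Combined leverage = 3.1748 × 2.2747 = 7.2217.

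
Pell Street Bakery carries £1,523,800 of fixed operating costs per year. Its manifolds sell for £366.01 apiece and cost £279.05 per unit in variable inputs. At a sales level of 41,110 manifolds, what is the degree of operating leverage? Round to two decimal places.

At 41,110 units, contribution = 41,110 × £86.96 = £3,574,925.60.
Subtracting fixed costs: EBIT = £3,574,925.60 − £1,523,800 = £2,051,125.60.
So DOL = total CM / EBIT = £3,574,925.60 / £2,051,125.60 = 1.7429.

1.74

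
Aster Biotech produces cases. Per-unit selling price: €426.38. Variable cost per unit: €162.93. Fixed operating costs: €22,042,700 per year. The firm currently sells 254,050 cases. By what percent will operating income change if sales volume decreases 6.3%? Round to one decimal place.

-9.4%

At 254,050 units, contribution = 254,050 × €263.45 = €66,929,472.50.
Operating income = contribution − fixed costs = €66,929,472.50 − €22,042,700 = €44,886,772.50.
Degree of operating leverage = €66,929,472.50 / €44,886,772.50 = 1.4911.
Operating income changes by 1.4911 × -6.3% = -9.4%.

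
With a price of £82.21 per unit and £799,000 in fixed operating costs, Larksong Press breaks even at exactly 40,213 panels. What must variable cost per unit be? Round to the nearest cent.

Contribution per unit must be FC / Q = £799,000 / 40,213 = £19.8692.
Hence VC = price − CM = £82.21 − £19.8692 = £62.34.

£62.34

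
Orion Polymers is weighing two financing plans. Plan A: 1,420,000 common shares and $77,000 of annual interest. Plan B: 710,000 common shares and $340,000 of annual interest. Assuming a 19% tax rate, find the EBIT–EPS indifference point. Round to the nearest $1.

$603,000

At indifference, (EBIT − 77,000)(1 − t)/1,420,000 = (EBIT − 340,000)(1 − t)/710,000.
Cancelling (1 − t) and cross-multiplying: 710,000·(EBIT − 77,000) = 1,420,000·(EBIT − 340,000).
Solving, EBIT = (340,000·1,420,000 − 77,000·710,000) / (1,420,000 − 710,000) = 428,130,000,000 / 710,000 = 603,000.00.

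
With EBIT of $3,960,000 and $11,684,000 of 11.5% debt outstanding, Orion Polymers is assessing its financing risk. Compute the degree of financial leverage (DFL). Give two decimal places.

Annual interest charges come to $1,343,660.00.
Degree of financial leverage = EBIT / (EBIT − interest) = $3,960,000 / $2,616,340.00 = 1.5136.

1.51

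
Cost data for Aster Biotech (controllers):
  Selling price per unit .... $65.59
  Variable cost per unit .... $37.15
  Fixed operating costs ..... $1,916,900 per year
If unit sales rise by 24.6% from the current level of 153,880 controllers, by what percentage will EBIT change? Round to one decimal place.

+43.8%

Contribution at this volume is 153,880 × $28.44 = $4,376,347.20.
EBIT = $4,376,347.20 − $1,916,900 = $2,459,447.20.
Degree of operating leverage = $4,376,347.20 / $2,459,447.20 = 1.7794.
So EBIT moves 1.7794 × (+24.6%) = +43.8%.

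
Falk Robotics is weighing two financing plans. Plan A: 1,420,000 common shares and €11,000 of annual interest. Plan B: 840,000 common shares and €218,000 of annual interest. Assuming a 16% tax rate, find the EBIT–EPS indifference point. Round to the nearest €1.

€517,793

At indifference, (EBIT − 11,000)(1 − t)/1,420,000 = (EBIT − 218,000)(1 − t)/840,000.
Cancelling (1 − t) and cross-multiplying: 840,000·(EBIT − 11,000) = 1,420,000·(EBIT − 218,000).
EBIT × (1,420,000 − 840,000) = 218,000 × 1,420,000 − 11,000 × 840,000 = 300,320,000,000, so EBIT = 300,320,000,000 ÷ 580,000 = 517,793.10.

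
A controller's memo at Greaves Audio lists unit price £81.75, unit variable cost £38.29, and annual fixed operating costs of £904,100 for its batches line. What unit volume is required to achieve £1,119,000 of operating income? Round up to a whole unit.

46,551 batches

Unit CM = price − variable cost = £81.75 − £38.29 = £43.46.
Required volume = (fixed costs + target profit) ÷ CM = (£904,100 + £1,119,000) ÷ £43.46 = 46,550.85, so 46,551 batches.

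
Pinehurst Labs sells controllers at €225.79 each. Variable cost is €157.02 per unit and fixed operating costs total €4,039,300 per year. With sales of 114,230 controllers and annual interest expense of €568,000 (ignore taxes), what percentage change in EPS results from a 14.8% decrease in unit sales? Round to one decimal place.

-35.8%

Total contribution margin = 114,230 × €68.77 = €7,855,597.10.
Operating income = contribution − fixed costs = €7,855,597.10 − €4,039,300 = €3,816,297.10.
After interest of €568,000.00, pre-tax earnings = €3,248,297.10.
DCL = total CM / (EBIT − I) = €7,855,597.10 / €3,248,297.10 = 2.4184.
%ΔEPS = DCL × %ΔSales = 2.4184 × -14.8% = -35.8%.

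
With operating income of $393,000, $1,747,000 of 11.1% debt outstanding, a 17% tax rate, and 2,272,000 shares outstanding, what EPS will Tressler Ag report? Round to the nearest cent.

$0.07

Pre-tax income = $393,000 − $193,917.00 = $199,083.00.
Net income = $199,083.00 × (1 − 0.17) = $165,238.89.
Per share: $165,238.89 / 2,272,000 shares = $0.07.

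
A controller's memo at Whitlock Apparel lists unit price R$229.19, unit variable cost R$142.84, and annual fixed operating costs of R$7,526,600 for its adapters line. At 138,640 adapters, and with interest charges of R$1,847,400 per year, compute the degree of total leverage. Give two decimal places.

Contribution at this volume is 138,640 × R$86.35 = R$11,971,564.00.
Subtracting fixed costs: EBIT = R$11,971,564.00 − R$7,526,600 = R$4,444,964.00. Interest = R$1,847,400.00, so EBIT − I = R$2,597,564.00.
DCL = contribution ÷ (EBIT − I) = R$11,971,564.00 ÷ R$2,597,564.00 = 4.6088.

4.61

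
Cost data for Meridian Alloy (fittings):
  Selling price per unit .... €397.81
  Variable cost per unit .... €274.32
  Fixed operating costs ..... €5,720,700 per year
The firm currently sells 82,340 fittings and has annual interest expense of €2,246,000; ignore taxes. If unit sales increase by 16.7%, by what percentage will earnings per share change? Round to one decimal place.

Contribution at this volume is 82,340 × €123.49 = €10,168,166.60.
Operating income = contribution − fixed costs = €10,168,166.60 − €5,720,700 = €4,447,466.60.
Interest = €2,246,000.00, so EBIT − I = €2,201,466.60.
Degree of combined leverage = contribution ÷ (EBIT − I) = €10,168,166.60 ÷ €2,201,466.60 = 4.6188.
EPS therefore changes by 4.6188 × (+16.7%) = +77.1%.

+77.1%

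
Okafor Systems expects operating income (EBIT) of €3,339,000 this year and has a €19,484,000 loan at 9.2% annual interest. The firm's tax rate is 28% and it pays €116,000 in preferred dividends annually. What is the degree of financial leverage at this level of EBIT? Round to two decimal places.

Interest = €1,792,528.00.
Pre-tax preferred-dividend burden = €116,000 ÷ (1 − 0.28) = €161,111.11.
DFL = EBIT ÷ [EBIT − I − D_p/(1−t)] = €3,339,000 ÷ [€3,339,000 − €1,792,528.00 − €161,111.11] = €3,339,000 ÷ €1,385,360.89 = 2.4102.

2.41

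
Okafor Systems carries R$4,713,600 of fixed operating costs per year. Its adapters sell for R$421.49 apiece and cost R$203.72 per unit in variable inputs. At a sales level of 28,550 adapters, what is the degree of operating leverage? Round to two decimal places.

4.13

Contribution at this volume is 28,550 × R$217.77 = R$6,217,333.50.
EBIT = R$6,217,333.50 − R$4,713,600 = R$1,503,733.50.
So DOL = total CM / EBIT = R$6,217,333.50 / R$1,503,733.50 = 4.1346.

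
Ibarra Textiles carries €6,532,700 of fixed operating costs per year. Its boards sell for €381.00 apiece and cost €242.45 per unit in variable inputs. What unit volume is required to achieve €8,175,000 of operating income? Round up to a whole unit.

Unit CM = price − variable cost = €381.00 − €242.45 = €138.55.
Need Q such that Q × €138.55 − €6,532,700 = €8,175,000, i.e. Q = €14,707,700 / €138.55 = 106,154.46 → 106,155.

106,155 boards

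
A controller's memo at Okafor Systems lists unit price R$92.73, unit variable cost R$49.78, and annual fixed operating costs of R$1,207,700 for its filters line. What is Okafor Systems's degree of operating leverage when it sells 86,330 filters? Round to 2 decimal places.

Contribution at this volume is 86,330 × R$42.95 = R$3,707,873.50.
Operating income = contribution − fixed costs = R$3,707,873.50 − R$1,207,700 = R$2,500,173.50.
So DOL = total CM / EBIT = R$3,707,873.50 / R$2,500,173.50 = 1.4830.

1.48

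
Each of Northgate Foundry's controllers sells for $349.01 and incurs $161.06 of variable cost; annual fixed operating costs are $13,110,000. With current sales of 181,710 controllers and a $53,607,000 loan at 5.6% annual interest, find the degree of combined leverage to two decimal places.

1.89

Contribution at this volume is 181,710 × $187.95 = $34,152,394.50.
EBIT = $34,152,394.50 − $13,110,000 = $21,042,394.50. Interest = $3,001,992.00, so EBIT − I = $18,040,402.50.
Degree of total leverage = total CM / (EBIT − interest) = $34,152,394.50 / $18,040,402.50 = 1.8931.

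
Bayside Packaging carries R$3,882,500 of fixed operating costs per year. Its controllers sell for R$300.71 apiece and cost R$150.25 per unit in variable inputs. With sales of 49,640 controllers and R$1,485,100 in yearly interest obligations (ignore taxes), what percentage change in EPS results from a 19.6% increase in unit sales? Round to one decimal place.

+69.7%

Total contribution margin = 49,640 × R$150.46 = R$7,468,834.40.
EBIT = R$7,468,834.40 − R$3,882,500 = R$3,586,334.40.
After interest of R$1,485,100.00, pre-tax earnings = R$2,101,234.40.
DCL = total CM / (EBIT − I) = R$7,468,834.40 / R$2,101,234.40 = 3.5545.
EPS therefore changes by 3.5545 × (+19.6%) = +69.7%.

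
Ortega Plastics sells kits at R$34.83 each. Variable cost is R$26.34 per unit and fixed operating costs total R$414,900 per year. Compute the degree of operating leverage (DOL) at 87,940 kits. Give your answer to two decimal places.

Contribution at this volume is 87,940 × R$8.49 = R$746,610.60.
EBIT = R$746,610.60 − R$414,900 = R$331,710.60.
Degree of operating leverage = R$746,610.60 / R$331,710.60 = 2.2508.

2.25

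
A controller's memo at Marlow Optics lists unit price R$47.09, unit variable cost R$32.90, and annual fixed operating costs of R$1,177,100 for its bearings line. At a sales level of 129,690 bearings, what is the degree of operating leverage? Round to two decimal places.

Contribution at this volume is 129,690 × R$14.19 = R$1,840,301.10.
EBIT = R$1,840,301.10 − R$1,177,100 = R$663,201.10.
So DOL = total CM / EBIT = R$1,840,301.10 / R$663,201.10 = 2.7749.

2.77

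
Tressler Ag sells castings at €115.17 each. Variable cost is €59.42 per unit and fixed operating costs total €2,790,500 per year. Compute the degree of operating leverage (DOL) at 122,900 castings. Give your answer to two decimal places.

1.69

Contribution at this volume is 122,900 × €55.75 = €6,851,675.00.
Subtracting fixed costs: EBIT = €6,851,675.00 − €2,790,500 = €4,061,175.00.
DOL = contribution ÷ EBIT = €6,851,675.00 ÷ €4,061,175.00 = 1.6871.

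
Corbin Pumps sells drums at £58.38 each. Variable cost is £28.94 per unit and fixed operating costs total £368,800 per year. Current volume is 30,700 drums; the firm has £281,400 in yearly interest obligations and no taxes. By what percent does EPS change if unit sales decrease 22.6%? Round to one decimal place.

-80.5%

Total contribution margin = 30,700 × £29.44 = £903,808.00.
Subtracting fixed costs: EBIT = £903,808.00 − £368,800 = £535,008.00.
Interest = £281,400.00, so EBIT − I = £253,608.00.
DCL = total CM / (EBIT − I) = £903,808.00 / £253,608.00 = 3.5638.
EPS therefore changes by 3.5638 × (-22.6%) = -80.5%.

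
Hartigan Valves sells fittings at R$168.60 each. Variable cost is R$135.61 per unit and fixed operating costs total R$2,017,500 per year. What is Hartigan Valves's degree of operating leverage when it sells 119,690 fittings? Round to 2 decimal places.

Total contribution margin = 119,690 × R$32.99 = R$3,948,573.10.
EBIT = R$3,948,573.10 − R$2,017,500 = R$1,931,073.10.
So DOL = total CM / EBIT = R$3,948,573.10 / R$1,931,073.10 = 2.0448.

2.04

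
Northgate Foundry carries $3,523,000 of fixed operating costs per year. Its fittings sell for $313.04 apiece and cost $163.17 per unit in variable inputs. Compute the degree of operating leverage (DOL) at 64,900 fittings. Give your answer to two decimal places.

Contribution at this volume is 64,900 × $149.87 = $9,726,563.00.
Subtracting fixed costs: EBIT = $9,726,563.00 − $3,523,000 = $6,203,563.00.
DOL = contribution ÷ EBIT = $9,726,563.00 ÷ $6,203,563.00 = 1.5679.

1.57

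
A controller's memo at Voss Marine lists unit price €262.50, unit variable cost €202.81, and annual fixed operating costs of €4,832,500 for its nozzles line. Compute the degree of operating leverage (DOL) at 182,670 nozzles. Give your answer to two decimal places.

Total contribution margin = 182,670 × €59.69 = €10,903,572.30.
Operating income = contribution − fixed costs = €10,903,572.30 − €4,832,500 = €6,071,072.30.
DOL = contribution ÷ EBIT = €10,903,572.30 ÷ €6,071,072.30 = 1.7960.

1.80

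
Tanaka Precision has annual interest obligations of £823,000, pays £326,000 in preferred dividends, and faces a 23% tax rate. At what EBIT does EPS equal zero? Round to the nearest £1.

Preferred dividends are paid after tax, so their pre-tax equivalent is £326,000 ÷ (1 − 0.23) = £423,376.62.
Financial break-even EBIT = interest + D_p ÷ (1 − t) = £823,000 + £423,376.62 = £1,246,376.62.

£1,246,377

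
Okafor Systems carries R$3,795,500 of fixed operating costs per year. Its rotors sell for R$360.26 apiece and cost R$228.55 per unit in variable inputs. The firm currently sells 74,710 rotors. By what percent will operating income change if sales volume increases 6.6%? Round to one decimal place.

+10.7%

At 74,710 units, contribution = 74,710 × R$131.71 = R$9,840,054.10.
EBIT = R$9,840,054.10 − R$3,795,500 = R$6,044,554.10.
Degree of operating leverage = R$9,840,054.10 / R$6,044,554.10 = 1.6279.
So EBIT moves 1.6279 × (+6.6%) = +10.7%.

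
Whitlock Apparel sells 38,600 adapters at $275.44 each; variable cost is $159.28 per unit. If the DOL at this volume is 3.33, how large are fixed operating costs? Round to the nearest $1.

$3,137,297

Contribution at this volume is 38,600 × $116.16 = $4,483,776.00.
DOL = contribution / EBIT, so EBIT = $4,483,776.00 / 3.33 = $1,346,479.28.
Fixed costs = CM − EBIT = $4,483,776.00 − $1,346,479.28 = $3,137,297.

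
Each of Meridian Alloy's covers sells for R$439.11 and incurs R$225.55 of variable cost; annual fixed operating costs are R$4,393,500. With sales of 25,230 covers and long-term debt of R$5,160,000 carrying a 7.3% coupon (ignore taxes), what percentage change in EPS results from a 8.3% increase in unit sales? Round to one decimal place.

+72.4%

At 25,230 units, contribution = 25,230 × R$213.56 = R$5,388,118.80.
EBIT = R$5,388,118.80 − R$4,393,500 = R$994,618.80.
Interest = R$376,680.00, so EBIT − I = R$617,938.80.
Degree of combined leverage = contribution ÷ (EBIT − I) = R$5,388,118.80 ÷ R$617,938.80 = 8.7195.
EPS therefore changes by 8.7195 × (+8.3%) = +72.4%.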